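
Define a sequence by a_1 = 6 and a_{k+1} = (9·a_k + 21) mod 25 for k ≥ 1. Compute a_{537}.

1

Listing terms: a_1 = 6; a_2 = 0; a_3 = 21; a_4 = 10; a_5 = 11; a_6 = 20; a_7 = 1; a_8 = 5; a_9 = 16; a_{10} = 15; a_{11} = 6.
Since a_{11} = a_1 = 6, the sequence is periodic with period 10.
So a_{537} = a_{1 + ((537-1) mod 10)} = a_7 = 1.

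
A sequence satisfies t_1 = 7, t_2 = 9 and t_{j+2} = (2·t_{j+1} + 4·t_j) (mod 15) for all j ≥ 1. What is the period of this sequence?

40

We have t_1 = 7,  t_2 = 9,  t_3 = 1,  t_4 = 8,  t_5 = 5,  t_6 = 12,  t_7 = 14,  t_8 = 1,  t_9 = 13,  t_{10} = 0,  t_{11} = 7,  t_{12} = 14,  t_{13} = 11,  t_{14} = 3,  t_{15} = 5,  t_{16} = 7,  t_{17} = 4,  t_{18} = 6,  t_{19} = 13,  t_{20} = 5,  t_{21} = 2,  t_{22} = 9,  t_{23} = 11,  t_{24} = 13,  t_{25} = 10,  t_{26} = 12,  t_{27} = 4,  t_{28} = 11,  t_{29} = 8,  t_{30} = 0,  t_{31} = 2,  t_{32} = 4,  t_{33} = 1,  t_{34} = 3,  t_{35} = 10,  t_{36} = 2,  t_{37} = 14,  t_{38} = 6,  t_{39} = 8,  t_{40} = 10,  t_{41} = 7,  t_{42} = 9.
The sequence repeats with period 40.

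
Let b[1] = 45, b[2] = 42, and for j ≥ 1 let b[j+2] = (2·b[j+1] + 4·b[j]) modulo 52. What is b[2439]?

4

Computing terms: b[1] = 45,  b[2] = 42,  b[3] = 4,  b[4] = 20,  b[5] = 4,  b[6] = 36,  b[7] = 36,  b[8] = 8,  b[9] = 4,  b[10] = 40,  b[11] = 44,  b[12] = 40,  b[13] = 48,  b[14] = 48,  b[15] = 28,  b[16] = 40,  b[17] = 36,  b[18] = 24,  b[19] = 36,  b[20] = 12,  b[21] = 12,  b[22] = 20,  b[23] = 36,  b[24] = 48,  b[25] = 32,  b[26] = 48,  b[27] = 16,  b[28] = 16,  b[29] = 44,  b[30] = 48,  b[31] = 12,  b[32] = 8,  b[33] = 12,  b[34] = 4,  b[35] = 4,  b[36] = 24,  b[37] = 12,  b[38] = 16,  b[39] = 28,  b[40] = 16,  b[41] = 40,  b[42] = 40,  b[43] = 32,  b[44] = 16,  b[45] = 4,  b[46] = 20.
Since (b[45], b[46]) = (b[3], b[4]) = (4, 20) (two consecutive terms determine the rest), the sequence is eventually periodic: after a pre-period of length 2 it cycles with period 42.
For j ≥ 3, b[j] depends only on (j - 3) mod 42. (2439 - 3) mod 42 = 0, so b[2439] = b[3] = 4.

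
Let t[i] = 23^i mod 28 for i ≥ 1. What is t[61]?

Listing terms: t[1] = 23,  t[2] = 25,  t[3] = 15,  t[4] = 9,  t[5] = 11,  t[6] = 1,  t[7] = 23.
Since t[7] = t[1] = 23, the sequence is periodic with period 6.
(61 - 1) mod 6 = 0, so t[61] = t[1] = 23.

23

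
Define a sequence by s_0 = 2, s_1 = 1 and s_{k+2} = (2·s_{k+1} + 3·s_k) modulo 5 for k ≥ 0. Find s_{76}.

s_0 = 2, s_1 = 1, s_2 = 3, s_3 = 4, s_4 = 2, s_5 = 1.
The sequence repeats with period 4.
So s_{76} = s_{0 + ((76-0) mod 4)} = s_0 = 2.

2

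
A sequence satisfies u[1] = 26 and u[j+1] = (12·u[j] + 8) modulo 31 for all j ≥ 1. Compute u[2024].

14

Computing terms: u[1] = 26,  u[2] = 10,  u[3] = 4,  u[4] = 25,  u[5] = 29,  u[6] = 15,  u[7] = 2,  u[8] = 1,  u[9] = 20,  u[10] = 0,  u[11] = 8,  u[12] = 11,  u[13] = 16,  u[14] = 14,  u[15] = 21,  u[16] = 12,  u[17] = 28,  u[18] = 3,  u[19] = 13,  u[20] = 9,  u[21] = 23,  u[22] = 5,  u[23] = 6,  u[24] = 18,  u[25] = 7,  u[26] = 30,  u[27] = 27,  u[28] = 22,  u[29] = 24,  u[30] = 17,  u[31] = 26.
Since u[31] = u[1] = 26, the sequence is periodic with period 30.
So u[2024] = u[1 + ((2024-1) mod 30)] = u[14] = 14.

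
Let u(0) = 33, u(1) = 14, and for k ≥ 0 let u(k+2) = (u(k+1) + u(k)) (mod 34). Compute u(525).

We have u(0) = 33; u(1) = 14; u(2) = 13; u(3) = 27; u(4) = 6; u(5) = 33; u(6) = 5; u(7) = 4; u(8) = 9; u(9) = 13; u(10) = 22; u(11) = 1; u(12) = 23; u(13) = 24; u(14) = 13; u(15) = 3; u(16) = 16; u(17) = 19; u(18) = 1; u(19) = 20; u(20) = 21; u(21) = 7; u(22) = 28; u(23) = 1; u(24) = 29; u(25) = 30; u(26) = 25; u(27) = 21; u(28) = 12; u(29) = 33; u(30) = 11; u(31) = 10; u(32) = 21; u(33) = 31; u(34) = 18; u(35) = 15; u(36) = 33; u(37) = 14.
The sequence repeats with period 36.
(525 - 0) mod 36 = 21, so u(525) = u(21) = 7.

7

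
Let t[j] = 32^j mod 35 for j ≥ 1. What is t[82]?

Listing terms: t[1] = 32,  t[2] = 9,  t[3] = 8,  t[4] = 11,  t[5] = 2,  t[6] = 29,  t[7] = 18,  t[8] = 16,  t[9] = 22,  t[10] = 4,  t[11] = 23,  t[12] = 1,  t[13] = 32.
Since t[13] = t[1] = 32, the sequence is periodic with period 12.
So t[82] = t[1 + ((82-1) mod 12)] = t[10] = 4.

4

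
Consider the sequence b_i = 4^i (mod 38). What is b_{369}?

Listing terms: b_1 = 4; b_2 = 16; b_3 = 26; b_4 = 28; b_5 = 36; b_6 = 30; b_7 = 6; b_8 = 24; b_9 = 20; b_{10} = 4.
Since b_{10} = b_1 = 4, the sequence is periodic with period 9.
(369 - 1) mod 9 = 8, so b_{369} = b_9 = 20.

20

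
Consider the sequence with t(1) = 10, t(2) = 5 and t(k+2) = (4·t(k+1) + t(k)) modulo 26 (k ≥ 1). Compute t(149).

t(1) = 10; t(2) = 5; t(3) = 4; t(4) = 21; t(5) = 10; t(6) = 9; t(7) = 20; t(8) = 11; t(9) = 12; t(10) = 7; t(11) = 14; t(12) = 11; t(13) = 6; t(14) = 9; t(15) = 16; t(16) = 21; t(17) = 22; t(18) = 5; t(19) = 16; t(20) = 17; t(21) = 6; t(22) = 15; t(23) = 14; t(24) = 19; t(25) = 12; t(26) = 15; t(27) = 20; t(28) = 17; t(29) = 10; t(30) = 5.
Since (t(29), t(30)) = (t(1), t(2)) = (10, 5) (two consecutive terms determine the rest), the sequence is periodic with period 28.
(149 - 1) mod 28 = 8, so t(149) = t(9) = 12.

12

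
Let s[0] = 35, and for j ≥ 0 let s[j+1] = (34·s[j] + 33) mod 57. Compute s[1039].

17

s[0] = 35; s[1] = 26; s[2] = 5; s[3] = 32; s[4] = 38; s[5] = 14; s[6] = 53; s[7] = 11; s[8] = 8; s[9] = 20; s[10] = 29; s[11] = 50; s[12] = 23; s[13] = 17; s[14] = 41; s[15] = 2; s[16] = 44; s[17] = 47; s[18] = 35.
Since s[18] = s[0] = 35, the sequence is periodic with period 18.
So s[1039] = s[0 + ((1039-0) mod 18)] = s[13] = 17.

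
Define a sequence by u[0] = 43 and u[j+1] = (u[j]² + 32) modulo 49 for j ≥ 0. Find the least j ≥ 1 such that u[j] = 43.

4

Computing terms: u[0] = 43,  u[1] = 19,  u[2] = 1,  u[3] = 33,  u[4] = 43.
Since u[4] = u[0] = 43, the sequence is periodic with period 4.
The value 43 next appears (with j ≥ 1) at u[4].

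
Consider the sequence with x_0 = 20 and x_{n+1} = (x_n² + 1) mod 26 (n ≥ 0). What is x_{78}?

18

We have x_0 = 20, x_1 = 11, x_2 = 18, x_3 = 13, x_4 = 14, x_5 = 15, x_6 = 18.
Since x_6 = x_2 = 18, the sequence is eventually periodic: after a pre-period of length 2 it cycles with period 4.
For n ≥ 2, x_n depends only on (n - 2) mod 4. (78 - 2) mod 4 = 0, so x_{78} = x_2 = 18.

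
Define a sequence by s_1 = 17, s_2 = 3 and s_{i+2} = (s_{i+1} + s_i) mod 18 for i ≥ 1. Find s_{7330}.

9

s_1 = 17, s_2 = 3, s_3 = 2, s_4 = 5, s_5 = 7, s_6 = 12, s_7 = 1, s_8 = 13, s_9 = 14, s_{10} = 9, s_{11} = 5, s_{12} = 14, s_{13} = 1, s_{14} = 15, s_{15} = 16, s_{16} = 13, s_{17} = 11, s_{18} = 6, s_{19} = 17, s_{20} = 5, s_{21} = 4, s_{22} = 9, s_{23} = 13, s_{24} = 4, s_{25} = 17, s_{26} = 3.
Since (s_{25}, s_{26}) = (s_1, s_2) = (17, 3) (two consecutive terms determine the rest), the sequence is periodic with period 24.
(7330 - 1) mod 24 = 9, so s_{7330} = s_{10} = 9.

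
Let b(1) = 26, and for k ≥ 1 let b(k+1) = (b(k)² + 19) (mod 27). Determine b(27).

14

We have b(1) = 26,  b(2) = 20,  b(3) = 14,  b(4) = 26.
The sequence repeats with period 3.
So b(27) = b(1 + ((27-1) mod 3)) = b(3) = 14.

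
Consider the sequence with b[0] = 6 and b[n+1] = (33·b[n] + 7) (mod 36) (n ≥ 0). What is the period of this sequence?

4

b[0] = 6; b[1] = 25; b[2] = 4; b[3] = 31; b[4] = 22; b[5] = 13; b[6] = 4.
Since b[6] = b[2] = 4, the sequence is eventually periodic: after a pre-period of length 2 it cycles with period 4.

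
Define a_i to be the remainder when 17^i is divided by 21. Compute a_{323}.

5

Listing terms: a_1 = 17, a_2 = 16, a_3 = 20, a_4 = 4, a_5 = 5, a_6 = 1, a_7 = 17.
The sequence repeats with period 6.
(323 - 1) mod 6 = 4, so a_{323} = a_5 = 5.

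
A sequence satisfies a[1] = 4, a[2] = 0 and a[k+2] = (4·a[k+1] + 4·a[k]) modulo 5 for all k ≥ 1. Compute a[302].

We have a[1] = 4, a[2] = 0, a[3] = 1, a[4] = 4, a[5] = 0.
The sequence repeats with period 3.
(302 - 1) mod 3 = 1, so a[302] = a[2] = 0.

0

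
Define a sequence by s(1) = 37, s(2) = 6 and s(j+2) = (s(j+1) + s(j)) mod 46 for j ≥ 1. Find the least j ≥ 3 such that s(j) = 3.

Computing terms: s(1) = 37,  s(2) = 6,  s(3) = 43,  s(4) = 3,  s(5) = 0,  s(6) = 3,  s(7) = 3,  s(8) = 6,  s(9) = 9,  s(10) = 15,  s(11) = 24,  s(12) = 39,  s(13) = 17,  s(14) = 10,  s(15) = 27,  s(16) = 37,  s(17) = 18,  s(18) = 9,  s(19) = 27,  s(20) = 36,  s(21) = 17,  s(22) = 7,  s(23) = 24,  s(24) = 31,  s(25) = 9,  s(26) = 40,  s(27) = 3,  s(28) = 43,  s(29) = 0,  s(30) = 43,  s(31) = 43,  s(32) = 40,  s(33) = 37,  s(34) = 31,  s(35) = 22,  s(36) = 7,  s(37) = 29,  s(38) = 36,  s(39) = 19,  s(40) = 9,  s(41) = 28,  s(42) = 37,  s(43) = 19,  s(44) = 10,  s(45) = 29,  s(46) = 39,  s(47) = 22,  s(48) = 15,  s(49) = 37,  s(50) = 6.
The sequence repeats with period 48.
The value 3 first appears (with j ≥ 3) at s(4).

4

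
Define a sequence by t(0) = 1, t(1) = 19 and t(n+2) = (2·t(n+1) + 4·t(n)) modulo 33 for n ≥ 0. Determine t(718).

t(0) = 1,  t(1) = 19,  t(2) = 9,  t(3) = 28,  t(4) = 26,  t(5) = 32,  t(6) = 3,  t(7) = 2,  t(8) = 16,  t(9) = 7,  t(10) = 12,  t(11) = 19,  t(12) = 20,  t(13) = 17,  t(14) = 15,  t(15) = 32,  t(16) = 25,  t(17) = 13,  t(18) = 27,  t(19) = 7,  t(20) = 23,  t(21) = 8,  t(22) = 9,  t(23) = 17,  t(24) = 4,  t(25) = 10,  t(26) = 3,  t(27) = 13,  t(28) = 5,  t(29) = 29,  t(30) = 12,  t(31) = 8,  t(32) = 31,  t(33) = 28,  t(34) = 15,  t(35) = 10,  t(36) = 14,  t(37) = 2,  t(38) = 27,  t(39) = 29,  t(40) = 1,  t(41) = 19.
The sequence repeats with period 40.
(718 - 0) mod 40 = 38, so t(718) = t(38) = 27.

27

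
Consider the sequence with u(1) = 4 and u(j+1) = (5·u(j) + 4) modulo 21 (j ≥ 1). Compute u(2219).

16

We have u(1) = 4, u(2) = 3, u(3) = 19, u(4) = 15, u(5) = 16, u(6) = 0, u(7) = 4.
Since u(7) = u(1) = 4, the sequence is periodic with period 6.
(2219 - 1) mod 6 = 4, so u(2219) = u(5) = 16.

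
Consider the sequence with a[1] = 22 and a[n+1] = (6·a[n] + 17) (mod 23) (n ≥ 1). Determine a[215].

Listing terms: a[1] = 22,  a[2] = 11,  a[3] = 14,  a[4] = 9,  a[5] = 2,  a[6] = 6,  a[7] = 7,  a[8] = 13,  a[9] = 3,  a[10] = 12,  a[11] = 20,  a[12] = 22.
The sequence repeats with period 11.
(215 - 1) mod 11 = 5, so a[215] = a[6] = 6.

6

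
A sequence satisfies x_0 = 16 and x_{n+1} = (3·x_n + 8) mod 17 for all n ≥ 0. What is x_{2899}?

x_0 = 16,  x_1 = 5,  x_2 = 6,  x_3 = 9,  x_4 = 1,  x_5 = 11,  x_6 = 7,  x_7 = 12,  x_8 = 10,  x_9 = 4,  x_{10} = 3,  x_{11} = 0,  x_{12} = 8,  x_{13} = 15,  x_{14} = 2,  x_{15} = 14,  x_{16} = 16.
The sequence repeats with period 16.
So x_{2899} = x_{0 + ((2899-0) mod 16)} = x_3 = 9.

9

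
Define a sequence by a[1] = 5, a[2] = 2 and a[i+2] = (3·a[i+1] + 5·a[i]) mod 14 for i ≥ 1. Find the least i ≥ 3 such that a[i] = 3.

Listing terms: a[1] = 5; a[2] = 2; a[3] = 3; a[4] = 5; a[5] = 2.
The sequence repeats with period 3.
The value 3 first appears (with i ≥ 3) at a[3].

3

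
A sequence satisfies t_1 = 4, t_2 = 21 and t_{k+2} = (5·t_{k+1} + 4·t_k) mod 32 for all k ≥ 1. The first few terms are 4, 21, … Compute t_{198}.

We have t_1 = 4,  t_2 = 21,  t_3 = 25,  t_4 = 17,  t_5 = 25,  t_6 = 1,  t_7 = 9,  t_8 = 17,  t_9 = 25.
Since (t_8, t_9) = (t_4, t_5) = (17, 25) (two consecutive terms determine the rest), the sequence is eventually periodic: after a pre-period of length 3 it cycles with period 4.
For k ≥ 4, t_k depends only on (k - 4) mod 4. (198 - 4) mod 4 = 2, so t_{198} = t_6 = 1.

1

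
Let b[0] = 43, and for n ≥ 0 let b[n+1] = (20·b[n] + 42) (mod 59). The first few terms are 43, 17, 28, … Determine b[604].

Listing terms: b[0] = 43,  b[1] = 17,  b[2] = 28,  b[3] = 12,  b[4] = 46,  b[5] = 18,  b[6] = 48,  b[7] = 58,  b[8] = 22,  b[9] = 10,  b[10] = 6,  b[11] = 44,  b[12] = 37,  b[13] = 15,  b[14] = 47,  b[15] = 38,  b[16] = 35,  b[17] = 34,  b[18] = 14,  b[19] = 27,  b[20] = 51,  b[21] = 0,  b[22] = 42,  b[23] = 56,  b[24] = 41,  b[25] = 36,  b[26] = 54,  b[27] = 1,  b[28] = 3,  b[29] = 43.
Since b[29] = b[0] = 43, the sequence is periodic with period 29.
(604 - 0) mod 29 = 24, so b[604] = b[24] = 41.

41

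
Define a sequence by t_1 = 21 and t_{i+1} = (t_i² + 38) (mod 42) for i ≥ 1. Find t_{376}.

We have t_1 = 21; t_2 = 17; t_3 = 33; t_4 = 35; t_5 = 3; t_6 = 5; t_7 = 21.
The sequence repeats with period 6.
(376 - 1) mod 6 = 3, so t_{376} = t_4 = 35.

35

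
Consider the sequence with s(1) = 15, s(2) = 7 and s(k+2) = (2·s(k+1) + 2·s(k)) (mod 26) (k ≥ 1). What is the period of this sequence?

6

s(1) = 15; s(2) = 7; s(3) = 18; s(4) = 24; s(5) = 6; s(6) = 8; s(7) = 2; s(8) = 20; s(9) = 18; s(10) = 24.
Since (s(9), s(10)) = (s(3), s(4)) = (18, 24) (two consecutive terms determine the rest), the sequence is eventually periodic: after a pre-period of length 2 it cycles with period 6.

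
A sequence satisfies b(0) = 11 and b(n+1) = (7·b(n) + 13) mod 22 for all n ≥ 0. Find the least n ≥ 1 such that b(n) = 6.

Listing terms: b(0) = 11, b(1) = 2, b(2) = 5, b(3) = 4, b(4) = 19, b(5) = 14, b(6) = 1, b(7) = 20, b(8) = 21, b(9) = 6, b(10) = 11.
The sequence repeats with period 10.
The value 6 first appears (with n ≥ 1) at b(9).

9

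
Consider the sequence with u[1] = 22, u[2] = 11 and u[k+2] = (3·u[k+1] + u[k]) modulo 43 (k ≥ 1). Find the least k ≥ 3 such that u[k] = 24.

5

Listing terms: u[1] = 22,  u[2] = 11,  u[3] = 12,  u[4] = 4,  u[5] = 24,  u[6] = 33,  u[7] = 37,  u[8] = 15,  u[9] = 39,  u[10] = 3,  u[11] = 5,  u[12] = 18,  u[13] = 16,  u[14] = 23,  u[15] = 42,  u[16] = 20,  u[17] = 16,  u[18] = 25,  u[19] = 5,  u[20] = 40,  u[21] = 39,  u[22] = 28,  u[23] = 37,  u[24] = 10,  u[25] = 24,  u[26] = 39,  u[27] = 12,  u[28] = 32,  u[29] = 22,  u[30] = 12,  u[31] = 15,  u[32] = 14,  u[33] = 14,  u[34] = 13,  u[35] = 10,  u[36] = 0,  u[37] = 10,  u[38] = 30,  u[39] = 14,  u[40] = 29,  u[41] = 15,  u[42] = 31,  u[43] = 22,  u[44] = 11.
The sequence repeats with period 42.
The value 24 first appears (with k ≥ 3) at u[5].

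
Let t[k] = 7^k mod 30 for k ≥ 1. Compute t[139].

13

We have t[1] = 7, t[2] = 19, t[3] = 13, t[4] = 1, t[5] = 7.
The sequence repeats with period 4.
(139 - 1) mod 4 = 2, so t[139] = t[3] = 13.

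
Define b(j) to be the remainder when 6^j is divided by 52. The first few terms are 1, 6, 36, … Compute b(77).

We have b(0) = 1,  b(1) = 6,  b(2) = 36,  b(3) = 8,  b(4) = 48,  b(5) = 28,  b(6) = 12,  b(7) = 20,  b(8) = 16,  b(9) = 44,  b(10) = 4,  b(11) = 24,  b(12) = 40,  b(13) = 32,  b(14) = 36.
Since b(14) = b(2) = 36, the sequence is eventually periodic: after a pre-period of length 2 it cycles with period 12.
For j ≥ 2, b(j) depends only on (j - 2) mod 12. (77 - 2) mod 12 = 3, so b(77) = b(5) = 28.

28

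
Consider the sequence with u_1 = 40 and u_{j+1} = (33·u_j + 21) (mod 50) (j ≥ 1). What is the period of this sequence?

20

Listing terms: u_1 = 40, u_2 = 41, u_3 = 24, u_4 = 13, u_5 = 0, u_6 = 21, u_7 = 14, u_8 = 33, u_9 = 10, u_{10} = 1, u_{11} = 4, u_{12} = 3, u_{13} = 20, u_{14} = 31, u_{15} = 44, u_{16} = 23, u_{17} = 30, u_{18} = 11, u_{19} = 34, u_{20} = 43, u_{21} = 40.
Since u_{21} = u_1 = 40, the sequence is periodic with period 20.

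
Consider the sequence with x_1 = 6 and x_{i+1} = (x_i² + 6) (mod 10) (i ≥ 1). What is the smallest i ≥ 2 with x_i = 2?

Computing terms: x_1 = 6; x_2 = 2; x_3 = 0; x_4 = 6.
Since x_4 = x_1 = 6, the sequence is periodic with period 3.
The value 2 first appears (with i ≥ 2) at x_2.

2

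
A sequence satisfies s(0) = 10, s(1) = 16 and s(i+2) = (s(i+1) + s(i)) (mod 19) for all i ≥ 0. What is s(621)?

13

Computing terms: s(0) = 10, s(1) = 16, s(2) = 7, s(3) = 4, s(4) = 11, s(5) = 15, s(6) = 7, s(7) = 3, s(8) = 10, s(9) = 13, s(10) = 4, s(11) = 17, s(12) = 2, s(13) = 0, s(14) = 2, s(15) = 2, s(16) = 4, s(17) = 6, s(18) = 10, s(19) = 16.
The sequence repeats with period 18.
(621 - 0) mod 18 = 9, so s(621) = s(9) = 13.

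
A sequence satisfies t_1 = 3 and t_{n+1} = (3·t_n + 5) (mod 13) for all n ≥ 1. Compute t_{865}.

t_1 = 3; t_2 = 1; t_3 = 8; t_4 = 3.
The sequence repeats with period 3.
So t_{865} = t_{1 + ((865-1) mod 3)} = t_1 = 3.

3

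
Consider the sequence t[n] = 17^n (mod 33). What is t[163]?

Computing terms: t[1] = 17,  t[2] = 25,  t[3] = 29,  t[4] = 31,  t[5] = 32,  t[6] = 16,  t[7] = 8,  t[8] = 4,  t[9] = 2,  t[10] = 1,  t[11] = 17.
Since t[11] = t[1] = 17, the sequence is periodic with period 10.
(163 - 1) mod 10 = 2, so t[163] = t[3] = 29.

29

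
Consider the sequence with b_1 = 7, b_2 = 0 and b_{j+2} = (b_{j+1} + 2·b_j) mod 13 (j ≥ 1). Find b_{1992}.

Computing terms: b_1 = 7,  b_2 = 0,  b_3 = 1,  b_4 = 1,  b_5 = 3,  b_6 = 5,  b_7 = 11,  b_8 = 8,  b_9 = 4,  b_{10} = 7,  b_{11} = 2,  b_{12} = 3,  b_{13} = 7,  b_{14} = 0.
Since (b_{13}, b_{14}) = (b_1, b_2) = (7, 0) (two consecutive terms determine the rest), the sequence is periodic with period 12.
(1992 - 1) mod 12 = 11, so b_{1992} = b_{12} = 3.

3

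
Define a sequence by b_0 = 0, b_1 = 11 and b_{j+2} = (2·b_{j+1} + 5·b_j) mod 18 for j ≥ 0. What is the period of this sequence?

6

Listing terms: b_0 = 0; b_1 = 11; b_2 = 4; b_3 = 9; b_4 = 2; b_5 = 13; b_6 = 0; b_7 = 11.
Since (b_6, b_7) = (b_0, b_1) = (0, 11) (two consecutive terms determine the rest), the sequence is periodic with period 6.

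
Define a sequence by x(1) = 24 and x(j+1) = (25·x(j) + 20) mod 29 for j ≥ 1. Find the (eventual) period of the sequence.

7

Listing terms: x(1) = 24; x(2) = 11; x(3) = 5; x(4) = 0; x(5) = 20; x(6) = 27; x(7) = 28; x(8) = 24.
The sequence repeats with period 7.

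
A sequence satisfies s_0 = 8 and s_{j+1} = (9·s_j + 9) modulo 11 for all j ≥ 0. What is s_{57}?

1

Computing terms: s_0 = 8,  s_1 = 4,  s_2 = 1,  s_3 = 7,  s_4 = 6,  s_5 = 8.
The sequence repeats with period 5.
So s_{57} = s_{0 + ((57-0) mod 5)} = s_2 = 1.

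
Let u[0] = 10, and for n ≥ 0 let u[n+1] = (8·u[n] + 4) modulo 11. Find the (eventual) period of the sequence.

10

u[0] = 10; u[1] = 7; u[2] = 5; u[3] = 0; u[4] = 4; u[5] = 3; u[6] = 6; u[7] = 8; u[8] = 2; u[9] = 9; u[10] = 10.
The sequence repeats with period 10.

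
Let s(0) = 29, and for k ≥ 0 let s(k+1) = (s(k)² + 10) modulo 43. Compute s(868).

31

Computing terms: s(0) = 29, s(1) = 34, s(2) = 5, s(3) = 35, s(4) = 31, s(5) = 25, s(6) = 33, s(7) = 24, s(8) = 27, s(9) = 8, s(10) = 31.
Since s(10) = s(4) = 31, the sequence is eventually periodic: after a pre-period of length 4 it cycles with period 6.
For k ≥ 4, s(k) depends only on (k - 4) mod 6. (868 - 4) mod 6 = 0, so s(868) = s(4) = 31.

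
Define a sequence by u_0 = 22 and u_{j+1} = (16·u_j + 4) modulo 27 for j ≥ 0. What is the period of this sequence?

27

u_0 = 22, u_1 = 5, u_2 = 3, u_3 = 25, u_4 = 26, u_5 = 15, u_6 = 1, u_7 = 20, u_8 = 0, u_9 = 4, u_{10} = 14, u_{11} = 12, u_{12} = 7, u_{13} = 8, u_{14} = 24, u_{15} = 10, u_{16} = 2, u_{17} = 9, u_{18} = 13, u_{19} = 23, u_{20} = 21, u_{21} = 16, u_{22} = 17, u_{23} = 6, u_{24} = 19, u_{25} = 11, u_{26} = 18, u_{27} = 22.
Since u_{27} = u_0 = 22, the sequence is periodic with period 27.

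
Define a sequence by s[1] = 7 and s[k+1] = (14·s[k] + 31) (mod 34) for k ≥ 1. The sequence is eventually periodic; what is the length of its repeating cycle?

16

Listing terms: s[1] = 7, s[2] = 27, s[3] = 1, s[4] = 11, s[5] = 15, s[6] = 3, s[7] = 5, s[8] = 33, s[9] = 17, s[10] = 31, s[11] = 23, s[12] = 13, s[13] = 9, s[14] = 21, s[15] = 19, s[16] = 25, s[17] = 7.
The sequence repeats with period 16.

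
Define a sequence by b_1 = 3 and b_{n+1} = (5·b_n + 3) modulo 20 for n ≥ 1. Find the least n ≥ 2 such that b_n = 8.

4

Listing terms: b_1 = 3; b_2 = 18; b_3 = 13; b_4 = 8; b_5 = 3.
Since b_5 = b_1 = 3, the sequence is periodic with period 4.
The value 8 first appears (with n ≥ 2) at b_4.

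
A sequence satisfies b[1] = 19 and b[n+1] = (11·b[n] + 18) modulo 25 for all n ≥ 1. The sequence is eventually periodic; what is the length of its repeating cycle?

Computing terms: b[1] = 19,  b[2] = 2,  b[3] = 15,  b[4] = 8,  b[5] = 6,  b[6] = 9,  b[7] = 17,  b[8] = 5,  b[9] = 23,  b[10] = 21,  b[11] = 24,  b[12] = 7,  b[13] = 20,  b[14] = 13,  b[15] = 11,  b[16] = 14,  b[17] = 22,  b[18] = 10,  b[19] = 3,  b[20] = 1,  b[21] = 4,  b[22] = 12,  b[23] = 0,  b[24] = 18,  b[25] = 16,  b[26] = 19.
The sequence repeats with period 25.

25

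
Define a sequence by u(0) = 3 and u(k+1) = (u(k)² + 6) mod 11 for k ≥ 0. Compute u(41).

7

Listing terms: u(0) = 3,  u(1) = 4,  u(2) = 0,  u(3) = 6,  u(4) = 9,  u(5) = 10,  u(6) = 7,  u(7) = 0.
Since u(7) = u(2) = 0, the sequence is eventually periodic: after a pre-period of length 2 it cycles with period 5.
For k ≥ 2, u(k) depends only on (k - 2) mod 5. (41 - 2) mod 5 = 4, so u(41) = u(6) = 7.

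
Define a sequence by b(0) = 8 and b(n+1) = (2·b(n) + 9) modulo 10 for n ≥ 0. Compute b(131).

7

Listing terms: b(0) = 8,  b(1) = 5,  b(2) = 9,  b(3) = 7,  b(4) = 3,  b(5) = 5.
Since b(5) = b(1) = 5, the sequence is eventually periodic: after a pre-period of length 1 it cycles with period 4.
For n ≥ 1, b(n) depends only on (n - 1) mod 4. (131 - 1) mod 4 = 2, so b(131) = b(3) = 7.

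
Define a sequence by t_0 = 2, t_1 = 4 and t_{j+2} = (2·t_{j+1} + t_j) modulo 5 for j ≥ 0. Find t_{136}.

3

t_0 = 2,  t_1 = 4,  t_2 = 0,  t_3 = 4,  t_4 = 3,  t_5 = 0,  t_6 = 3,  t_7 = 1,  t_8 = 0,  t_9 = 1,  t_{10} = 2,  t_{11} = 0,  t_{12} = 2,  t_{13} = 4.
Since (t_{12}, t_{13}) = (t_0, t_1) = (2, 4) (two consecutive terms determine the rest), the sequence is periodic with period 12.
(136 - 0) mod 12 = 4, so t_{136} = t_4 = 3.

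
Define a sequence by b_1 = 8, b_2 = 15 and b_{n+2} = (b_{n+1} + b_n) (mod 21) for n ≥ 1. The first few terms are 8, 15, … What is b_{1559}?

13

We have b_1 = 8, b_2 = 15, b_3 = 2, b_4 = 17, b_5 = 19, b_6 = 15, b_7 = 13, b_8 = 7, b_9 = 20, b_{10} = 6, b_{11} = 5, b_{12} = 11, b_{13} = 16, b_{14} = 6, b_{15} = 1, b_{16} = 7, b_{17} = 8, b_{18} = 15.
The sequence repeats with period 16.
So b_{1559} = b_{1 + ((1559-1) mod 16)} = b_7 = 13.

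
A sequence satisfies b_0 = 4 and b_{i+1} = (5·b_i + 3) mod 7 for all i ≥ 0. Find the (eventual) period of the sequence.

Listing terms: b_0 = 4; b_1 = 2; b_2 = 6; b_3 = 5; b_4 = 0; b_5 = 3; b_6 = 4.
The sequence repeats with period 6.

6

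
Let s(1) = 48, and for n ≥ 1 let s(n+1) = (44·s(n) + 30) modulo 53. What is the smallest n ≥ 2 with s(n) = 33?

12

Computing terms: s(1) = 48; s(2) = 22; s(3) = 44; s(4) = 5; s(5) = 38; s(6) = 6; s(7) = 29; s(8) = 34; s(9) = 42; s(10) = 23; s(11) = 35; s(12) = 33; s(13) = 51; s(14) = 48.
Since s(14) = s(1) = 48, the sequence is periodic with period 13.
The value 33 first appears (with n ≥ 2) at s(12).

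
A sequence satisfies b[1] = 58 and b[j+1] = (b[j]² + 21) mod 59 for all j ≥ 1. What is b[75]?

7

Computing terms: b[1] = 58,  b[2] = 22,  b[3] = 33,  b[4] = 48,  b[5] = 24,  b[6] = 7,  b[7] = 11,  b[8] = 24.
Since b[8] = b[5] = 24, the sequence is eventually periodic: after a pre-period of length 4 it cycles with period 3.
For j ≥ 5, b[j] depends only on (j - 5) mod 3. (75 - 5) mod 3 = 1, so b[75] = b[6] = 7.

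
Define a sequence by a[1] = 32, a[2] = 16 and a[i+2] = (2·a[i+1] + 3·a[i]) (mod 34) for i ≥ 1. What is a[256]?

18

We have a[1] = 32, a[2] = 16, a[3] = 26, a[4] = 32, a[5] = 6, a[6] = 6, a[7] = 30, a[8] = 10, a[9] = 8, a[10] = 12, a[11] = 14, a[12] = 30, a[13] = 0, a[14] = 22, a[15] = 10, a[16] = 18, a[17] = 32, a[18] = 16.
The sequence repeats with period 16.
(256 - 1) mod 16 = 15, so a[256] = a[16] = 18.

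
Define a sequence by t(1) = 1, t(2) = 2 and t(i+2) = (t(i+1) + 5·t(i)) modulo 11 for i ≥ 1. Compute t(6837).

7

Listing terms: t(1) = 1; t(2) = 2; t(3) = 7; t(4) = 6; t(5) = 8; t(6) = 5; t(7) = 1; t(8) = 4; t(9) = 9; t(10) = 7; t(11) = 8; t(12) = 10; t(13) = 6; t(14) = 1; t(15) = 9; t(16) = 3; t(17) = 4; t(18) = 8; t(19) = 6; t(20) = 2; t(21) = 10; t(22) = 9; t(23) = 4; t(24) = 5; t(25) = 3; t(26) = 6; t(27) = 10; t(28) = 7; t(29) = 2; t(30) = 4; t(31) = 3; t(32) = 1; t(33) = 5; t(34) = 10; t(35) = 2; t(36) = 8; t(37) = 7; t(38) = 3; t(39) = 5; t(40) = 9; t(41) = 1; t(42) = 2.
The sequence repeats with period 40.
So t(6837) = t(1 + ((6837-1) mod 40)) = t(37) = 7.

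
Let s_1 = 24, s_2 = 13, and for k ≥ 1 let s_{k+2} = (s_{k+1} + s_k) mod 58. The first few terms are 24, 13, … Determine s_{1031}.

Listing terms: s_1 = 24,  s_2 = 13,  s_3 = 37,  s_4 = 50,  s_5 = 29,  s_6 = 21,  s_7 = 50,  s_8 = 13,  s_9 = 5,  s_{10} = 18,  s_{11} = 23,  s_{12} = 41,  s_{13} = 6,  s_{14} = 47,  s_{15} = 53,  s_{16} = 42,  s_{17} = 37,  s_{18} = 21,  s_{19} = 0,  s_{20} = 21,  s_{21} = 21,  s_{22} = 42,  s_{23} = 5,  s_{24} = 47,  s_{25} = 52,  s_{26} = 41,  s_{27} = 35,  s_{28} = 18,  s_{29} = 53,  s_{30} = 13,  s_{31} = 8,  s_{32} = 21,  s_{33} = 29,  s_{34} = 50,  s_{35} = 21,  s_{36} = 13,  s_{37} = 34,  s_{38} = 47,  s_{39} = 23,  s_{40} = 12,  s_{41} = 35,  s_{42} = 47,  s_{43} = 24,  s_{44} = 13.
The sequence repeats with period 42.
(1031 - 1) mod 42 = 22, so s_{1031} = s_{23} = 5.

5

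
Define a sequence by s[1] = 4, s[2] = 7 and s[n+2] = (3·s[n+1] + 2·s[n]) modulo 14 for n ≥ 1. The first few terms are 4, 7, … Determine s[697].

3

s[1] = 4,  s[2] = 7,  s[3] = 1,  s[4] = 3,  s[5] = 11,  s[6] = 11,  s[7] = 13,  s[8] = 5,  s[9] = 13,  s[10] = 7,  s[11] = 5,  s[12] = 1,  s[13] = 13,  s[14] = 13,  s[15] = 9,  s[16] = 11,  s[17] = 9,  s[18] = 7,  s[19] = 11,  s[20] = 5,  s[21] = 9,  s[22] = 9,  s[23] = 3,  s[24] = 13,  s[25] = 3,  s[26] = 7,  s[27] = 13,  s[28] = 11,  s[29] = 3,  s[30] = 3,  s[31] = 1,  s[32] = 9,  s[33] = 1,  s[34] = 7,  s[35] = 9,  s[36] = 13,  s[37] = 1,  s[38] = 1,  s[39] = 5,  s[40] = 3,  s[41] = 5,  s[42] = 7,  s[43] = 3,  s[44] = 9,  s[45] = 5,  s[46] = 5,  s[47] = 11,  s[48] = 1,  s[49] = 11,  s[50] = 7,  s[51] = 1.
Since (s[50], s[51]) = (s[2], s[3]) = (7, 1) (two consecutive terms determine the rest), the sequence is eventually periodic: after a pre-period of length 1 it cycles with period 48.
For n ≥ 2, s[n] depends only on (n - 2) mod 48. (697 - 2) mod 48 = 23, so s[697] = s[25] = 3.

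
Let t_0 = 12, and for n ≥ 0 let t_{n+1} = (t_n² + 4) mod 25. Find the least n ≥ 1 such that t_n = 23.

Computing terms: t_0 = 12; t_1 = 23; t_2 = 8; t_3 = 18; t_4 = 3; t_5 = 13; t_6 = 23.
Since t_6 = t_1 = 23, the sequence is eventually periodic: after a pre-period of length 1 it cycles with period 5.
The value 23 first appears (with n ≥ 1) at t_1.

1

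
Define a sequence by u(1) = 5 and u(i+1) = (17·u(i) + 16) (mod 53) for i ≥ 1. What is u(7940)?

15

Listing terms: u(1) = 5; u(2) = 48; u(3) = 37; u(4) = 9; u(5) = 10; u(6) = 27; u(7) = 51; u(8) = 35; u(9) = 28; u(10) = 15; u(11) = 6; u(12) = 12; u(13) = 8; u(14) = 46; u(15) = 3; u(16) = 14; u(17) = 42; u(18) = 41; u(19) = 24; u(20) = 0; u(21) = 16; u(22) = 23; u(23) = 36; u(24) = 45; u(25) = 39; u(26) = 43; u(27) = 5.
Since u(27) = u(1) = 5, the sequence is periodic with period 26.
(7940 - 1) mod 26 = 9, so u(7940) = u(10) = 15.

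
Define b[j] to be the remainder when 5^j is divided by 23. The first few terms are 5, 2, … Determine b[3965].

20

Listing terms: b[1] = 5, b[2] = 2, b[3] = 10, b[4] = 4, b[5] = 20, b[6] = 8, b[7] = 17, b[8] = 16, b[9] = 11, b[10] = 9, b[11] = 22, b[12] = 18, b[13] = 21, b[14] = 13, b[15] = 19, b[16] = 3, b[17] = 15, b[18] = 6, b[19] = 7, b[20] = 12, b[21] = 14, b[22] = 1, b[23] = 5.
The sequence repeats with period 22.
(3965 - 1) mod 22 = 4, so b[3965] = b[5] = 20.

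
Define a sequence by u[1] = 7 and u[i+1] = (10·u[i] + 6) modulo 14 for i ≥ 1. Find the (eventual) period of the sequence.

6

Listing terms: u[1] = 7; u[2] = 6; u[3] = 10; u[4] = 8; u[5] = 2; u[6] = 12; u[7] = 0; u[8] = 6.
Since u[8] = u[2] = 6, the sequence is eventually periodic: after a pre-period of length 1 it cycles with period 6.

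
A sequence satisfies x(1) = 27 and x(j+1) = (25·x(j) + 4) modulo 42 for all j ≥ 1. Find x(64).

Listing terms: x(1) = 27, x(2) = 7, x(3) = 11, x(4) = 27.
The sequence repeats with period 3.
So x(64) = x(1 + ((64-1) mod 3)) = x(1) = 27.

27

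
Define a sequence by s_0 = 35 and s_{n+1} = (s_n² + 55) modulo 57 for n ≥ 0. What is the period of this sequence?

3

s_0 = 35, s_1 = 26, s_2 = 47, s_3 = 41, s_4 = 26.
Since s_4 = s_1 = 26, the sequence is eventually periodic: after a pre-period of length 1 it cycles with period 3.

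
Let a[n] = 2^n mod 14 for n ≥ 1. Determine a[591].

8

Listing terms: a[1] = 2,  a[2] = 4,  a[3] = 8,  a[4] = 2.
The sequence repeats with period 3.
(591 - 1) mod 3 = 2, so a[591] = a[3] = 8.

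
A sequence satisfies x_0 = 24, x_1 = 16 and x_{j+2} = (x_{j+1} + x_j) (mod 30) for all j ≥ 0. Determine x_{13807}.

10

Listing terms: x_0 = 24,  x_1 = 16,  x_2 = 10,  x_3 = 26,  x_4 = 6,  x_5 = 2,  x_6 = 8,  x_7 = 10,  x_8 = 18,  x_9 = 28,  x_{10} = 16,  x_{11} = 14,  x_{12} = 0,  x_{13} = 14,  x_{14} = 14,  x_{15} = 28,  x_{16} = 12,  x_{17} = 10,  x_{18} = 22,  x_{19} = 2,  x_{20} = 24,  x_{21} = 26,  x_{22} = 20,  x_{23} = 16,  x_{24} = 6,  x_{25} = 22,  x_{26} = 28,  x_{27} = 20,  x_{28} = 18,  x_{29} = 8,  x_{30} = 26,  x_{31} = 4,  x_{32} = 0,  x_{33} = 4,  x_{34} = 4,  x_{35} = 8,  x_{36} = 12,  x_{37} = 20,  x_{38} = 2,  x_{39} = 22,  x_{40} = 24,  x_{41} = 16.
Since (x_{40}, x_{41}) = (x_0, x_1) = (24, 16) (two consecutive terms determine the rest), the sequence is periodic with period 40.
(13807 - 0) mod 40 = 7, so x_{13807} = x_7 = 10.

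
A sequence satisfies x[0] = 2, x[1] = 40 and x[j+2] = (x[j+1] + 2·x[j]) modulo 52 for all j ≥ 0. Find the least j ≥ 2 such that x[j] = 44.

Listing terms: x[0] = 2, x[1] = 40, x[2] = 44, x[3] = 20, x[4] = 4, x[5] = 44, x[6] = 0, x[7] = 36, x[8] = 36, x[9] = 4, x[10] = 24, x[11] = 32, x[12] = 28, x[13] = 40, x[14] = 44.
Since (x[13], x[14]) = (x[1], x[2]) = (40, 44) (two consecutive terms determine the rest), the sequence is eventually periodic: after a pre-period of length 1 it cycles with period 12.
The value 44 first appears (with j ≥ 2) at x[2].

2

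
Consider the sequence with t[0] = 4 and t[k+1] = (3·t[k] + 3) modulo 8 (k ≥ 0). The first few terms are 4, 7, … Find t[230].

Computing terms: t[0] = 4, t[1] = 7, t[2] = 0, t[3] = 3, t[4] = 4.
The sequence repeats with period 4.
So t[230] = t[0 + ((230-0) mod 4)] = t[2] = 0.

0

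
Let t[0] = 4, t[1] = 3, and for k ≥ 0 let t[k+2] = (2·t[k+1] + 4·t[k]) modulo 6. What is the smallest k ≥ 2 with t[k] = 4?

2

We have t[0] = 4, t[1] = 3, t[2] = 4, t[3] = 2, t[4] = 2, t[5] = 0, t[6] = 2, t[7] = 4, t[8] = 4, t[9] = 0, t[10] = 4, t[11] = 2.
Since (t[10], t[11]) = (t[2], t[3]) = (4, 2) (two consecutive terms determine the rest), the sequence is eventually periodic: after a pre-period of length 2 it cycles with period 8.
The value 4 first appears (with k ≥ 2) at t[2].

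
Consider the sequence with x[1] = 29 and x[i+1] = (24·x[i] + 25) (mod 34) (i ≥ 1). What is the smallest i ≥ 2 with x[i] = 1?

x[1] = 29,  x[2] = 7,  x[3] = 23,  x[4] = 33,  x[5] = 1,  x[6] = 15,  x[7] = 11,  x[8] = 17,  x[9] = 25,  x[10] = 13,  x[11] = 31,  x[12] = 21,  x[13] = 19,  x[14] = 5,  x[15] = 9,  x[16] = 3,  x[17] = 29.
Since x[17] = x[1] = 29, the sequence is periodic with period 16.
The value 1 first appears (with i ≥ 2) at x[5].

5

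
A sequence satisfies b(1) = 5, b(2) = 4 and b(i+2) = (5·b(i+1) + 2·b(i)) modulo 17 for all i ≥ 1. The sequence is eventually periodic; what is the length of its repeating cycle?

8

Computing terms: b(1) = 5, b(2) = 4, b(3) = 13, b(4) = 5, b(5) = 0, b(6) = 10, b(7) = 16, b(8) = 15, b(9) = 5, b(10) = 4.
Since (b(9), b(10)) = (b(1), b(2)) = (5, 4) (two consecutive terms determine the rest), the sequence is periodic with period 8.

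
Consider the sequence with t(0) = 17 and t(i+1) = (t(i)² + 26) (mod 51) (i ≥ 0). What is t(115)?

9

Computing terms: t(0) = 17, t(1) = 9, t(2) = 5, t(3) = 0, t(4) = 26, t(5) = 39, t(6) = 17.
The sequence repeats with period 6.
So t(115) = t(0 + ((115-0) mod 6)) = t(1) = 9.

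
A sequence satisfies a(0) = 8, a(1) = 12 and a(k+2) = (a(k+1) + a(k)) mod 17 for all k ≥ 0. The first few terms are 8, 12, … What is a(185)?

a(0) = 8; a(1) = 12; a(2) = 3; a(3) = 15; a(4) = 1; a(5) = 16; a(6) = 0; a(7) = 16; a(8) = 16; a(9) = 15; a(10) = 14; a(11) = 12; a(12) = 9; a(13) = 4; a(14) = 13; a(15) = 0; a(16) = 13; a(17) = 13; a(18) = 9; a(19) = 5; a(20) = 14; a(21) = 2; a(22) = 16; a(23) = 1; a(24) = 0; a(25) = 1; a(26) = 1; a(27) = 2; a(28) = 3; a(29) = 5; a(30) = 8; a(31) = 13; a(32) = 4; a(33) = 0; a(34) = 4; a(35) = 4; a(36) = 8; a(37) = 12.
Since (a(36), a(37)) = (a(0), a(1)) = (8, 12) (two consecutive terms determine the rest), the sequence is periodic with period 36.
(185 - 0) mod 36 = 5, so a(185) = a(5) = 16.

16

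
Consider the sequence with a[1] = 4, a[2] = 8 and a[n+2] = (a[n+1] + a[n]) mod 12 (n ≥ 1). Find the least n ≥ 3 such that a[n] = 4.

6

We have a[1] = 4, a[2] = 8, a[3] = 0, a[4] = 8, a[5] = 8, a[6] = 4, a[7] = 0, a[8] = 4, a[9] = 4, a[10] = 8.
Since (a[9], a[10]) = (a[1], a[2]) = (4, 8) (two consecutive terms determine the rest), the sequence is periodic with period 8.
The value 4 first appears (with n ≥ 3) at a[6].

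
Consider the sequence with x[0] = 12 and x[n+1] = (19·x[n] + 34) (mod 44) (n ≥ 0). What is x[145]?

38

x[0] = 12, x[1] = 42, x[2] = 40, x[3] = 2, x[4] = 28, x[5] = 38, x[6] = 8, x[7] = 10, x[8] = 4, x[9] = 22, x[10] = 12.
The sequence repeats with period 10.
So x[145] = x[0 + ((145-0) mod 10)] = x[5] = 38.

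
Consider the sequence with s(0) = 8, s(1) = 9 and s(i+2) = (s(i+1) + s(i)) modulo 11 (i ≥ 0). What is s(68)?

s(0) = 8,  s(1) = 9,  s(2) = 6,  s(3) = 4,  s(4) = 10,  s(5) = 3,  s(6) = 2,  s(7) = 5,  s(8) = 7,  s(9) = 1,  s(10) = 8,  s(11) = 9.
The sequence repeats with period 10.
So s(68) = s(0 + ((68-0) mod 10)) = s(8) = 7.

7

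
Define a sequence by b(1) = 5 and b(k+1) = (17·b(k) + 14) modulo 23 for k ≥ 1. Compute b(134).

7

Listing terms: b(1) = 5, b(2) = 7, b(3) = 18, b(4) = 21, b(5) = 3, b(6) = 19, b(7) = 15, b(8) = 16, b(9) = 10, b(10) = 0, b(11) = 14, b(12) = 22, b(13) = 20, b(14) = 9, b(15) = 6, b(16) = 1, b(17) = 8, b(18) = 12, b(19) = 11, b(20) = 17, b(21) = 4, b(22) = 13, b(23) = 5.
Since b(23) = b(1) = 5, the sequence is periodic with period 22.
So b(134) = b(1 + ((134-1) mod 22)) = b(2) = 7.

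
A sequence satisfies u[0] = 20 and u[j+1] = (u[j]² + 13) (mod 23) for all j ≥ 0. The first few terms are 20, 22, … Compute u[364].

Computing terms: u[0] = 20, u[1] = 22, u[2] = 14, u[3] = 2, u[4] = 17, u[5] = 3, u[6] = 22.
Since u[6] = u[1] = 22, the sequence is eventually periodic: after a pre-period of length 1 it cycles with period 5.
For j ≥ 1, u[j] depends only on (j - 1) mod 5. (364 - 1) mod 5 = 3, so u[364] = u[4] = 17.

17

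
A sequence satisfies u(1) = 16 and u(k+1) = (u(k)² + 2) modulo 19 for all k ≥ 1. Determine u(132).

Computing terms: u(1) = 16,  u(2) = 11,  u(3) = 9,  u(4) = 7,  u(5) = 13,  u(6) = 0,  u(7) = 2,  u(8) = 6,  u(9) = 0.
Since u(9) = u(6) = 0, the sequence is eventually periodic: after a pre-period of length 5 it cycles with period 3.
For k ≥ 6, u(k) depends only on (k - 6) mod 3. (132 - 6) mod 3 = 0, so u(132) = u(6) = 0.

0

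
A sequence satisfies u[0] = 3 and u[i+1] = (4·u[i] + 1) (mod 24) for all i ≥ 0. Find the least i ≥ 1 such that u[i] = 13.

u[0] = 3; u[1] = 13; u[2] = 5; u[3] = 21; u[4] = 13.
Since u[4] = u[1] = 13, the sequence is eventually periodic: after a pre-period of length 1 it cycles with period 3.
The value 13 first appears (with i ≥ 1) at u[1].

1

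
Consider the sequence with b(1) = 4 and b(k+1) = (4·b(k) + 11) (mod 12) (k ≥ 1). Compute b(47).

b(1) = 4; b(2) = 3; b(3) = 11; b(4) = 7; b(5) = 3.
Since b(5) = b(2) = 3, the sequence is eventually periodic: after a pre-period of length 1 it cycles with period 3.
For k ≥ 2, b(k) depends only on (k - 2) mod 3. (47 - 2) mod 3 = 0, so b(47) = b(2) = 3.

3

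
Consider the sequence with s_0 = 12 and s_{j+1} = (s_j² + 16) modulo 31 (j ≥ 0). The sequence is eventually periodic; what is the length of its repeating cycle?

We have s_0 = 12; s_1 = 5; s_2 = 10; s_3 = 23; s_4 = 18; s_5 = 30; s_6 = 17; s_7 = 26; s_8 = 10.
Since s_8 = s_2 = 10, the sequence is eventually periodic: after a pre-period of length 2 it cycles with period 6.

6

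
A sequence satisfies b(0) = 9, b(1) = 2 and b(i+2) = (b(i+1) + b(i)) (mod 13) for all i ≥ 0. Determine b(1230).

3

b(0) = 9, b(1) = 2, b(2) = 11, b(3) = 0, b(4) = 11, b(5) = 11, b(6) = 9, b(7) = 7, b(8) = 3, b(9) = 10, b(10) = 0, b(11) = 10, b(12) = 10, b(13) = 7, b(14) = 4, b(15) = 11, b(16) = 2, b(17) = 0, b(18) = 2, b(19) = 2, b(20) = 4, b(21) = 6, b(22) = 10, b(23) = 3, b(24) = 0, b(25) = 3, b(26) = 3, b(27) = 6, b(28) = 9, b(29) = 2.
The sequence repeats with period 28.
(1230 - 0) mod 28 = 26, so b(1230) = b(26) = 3.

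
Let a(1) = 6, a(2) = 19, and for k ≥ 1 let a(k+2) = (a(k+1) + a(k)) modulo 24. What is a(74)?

a(1) = 6, a(2) = 19, a(3) = 1, a(4) = 20, a(5) = 21, a(6) = 17, a(7) = 14, a(8) = 7, a(9) = 21, a(10) = 4, a(11) = 1, a(12) = 5, a(13) = 6, a(14) = 11, a(15) = 17, a(16) = 4, a(17) = 21, a(18) = 1, a(19) = 22, a(20) = 23, a(21) = 21, a(22) = 20, a(23) = 17, a(24) = 13, a(25) = 6, a(26) = 19.
The sequence repeats with period 24.
So a(74) = a(1 + ((74-1) mod 24)) = a(2) = 19.

19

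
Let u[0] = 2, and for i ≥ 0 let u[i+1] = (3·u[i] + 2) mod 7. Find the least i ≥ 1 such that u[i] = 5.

Computing terms: u[0] = 2, u[1] = 1, u[2] = 5, u[3] = 3, u[4] = 4, u[5] = 0, u[6] = 2.
Since u[6] = u[0] = 2, the sequence is periodic with period 6.
The value 5 first appears (with i ≥ 1) at u[2].

2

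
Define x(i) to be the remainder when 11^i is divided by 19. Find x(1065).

Listing terms: x(1) = 11,  x(2) = 7,  x(3) = 1,  x(4) = 11.
Since x(4) = x(1) = 11, the sequence is periodic with period 3.
So x(1065) = x(1 + ((1065-1) mod 3)) = x(3) = 1.

1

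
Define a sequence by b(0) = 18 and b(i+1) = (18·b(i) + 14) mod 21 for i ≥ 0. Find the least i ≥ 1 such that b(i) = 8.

2

b(0) = 18; b(1) = 2; b(2) = 8; b(3) = 11; b(4) = 2.
Since b(4) = b(1) = 2, the sequence is eventually periodic: after a pre-period of length 1 it cycles with period 3.
The value 8 first appears (with i ≥ 1) at b(2).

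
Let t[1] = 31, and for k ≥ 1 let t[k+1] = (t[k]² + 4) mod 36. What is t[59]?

Computing terms: t[1] = 31,  t[2] = 29,  t[3] = 17,  t[4] = 5,  t[5] = 29.
Since t[5] = t[2] = 29, the sequence is eventually periodic: after a pre-period of length 1 it cycles with period 3.
For k ≥ 2, t[k] depends only on (k - 2) mod 3. (59 - 2) mod 3 = 0, so t[59] = t[2] = 29.

29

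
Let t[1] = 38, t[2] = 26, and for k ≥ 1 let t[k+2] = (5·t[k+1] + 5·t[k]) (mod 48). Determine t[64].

We have t[1] = 38, t[2] = 26, t[3] = 32, t[4] = 2, t[5] = 26, t[6] = 44, t[7] = 14, t[8] = 2, t[9] = 32, t[10] = 26, t[11] = 2, t[12] = 44, t[13] = 38, t[14] = 26.
Since (t[13], t[14]) = (t[1], t[2]) = (38, 26) (two consecutive terms determine the rest), the sequence is periodic with period 12.
(64 - 1) mod 12 = 3, so t[64] = t[4] = 2.

2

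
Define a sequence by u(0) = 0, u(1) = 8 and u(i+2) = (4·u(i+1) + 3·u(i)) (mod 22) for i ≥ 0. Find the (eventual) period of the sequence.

40

u(0) = 0; u(1) = 8; u(2) = 10; u(3) = 20; u(4) = 0; u(5) = 16; u(6) = 20; u(7) = 18; u(8) = 0; u(9) = 10; u(10) = 18; u(11) = 14; u(12) = 0; u(13) = 20; u(14) = 14; u(15) = 6; u(16) = 0; u(17) = 18; u(18) = 6; u(19) = 12; u(20) = 0; u(21) = 14; u(22) = 12; u(23) = 2; u(24) = 0; u(25) = 6; u(26) = 2; u(27) = 4; u(28) = 0; u(29) = 12; u(30) = 4; u(31) = 8; u(32) = 0; u(33) = 2; u(34) = 8; u(35) = 16; u(36) = 0; u(37) = 4; u(38) = 16; u(39) = 10; u(40) = 0; u(41) = 8.
Since (u(40), u(41)) = (u(0), u(1)) = (0, 8) (two consecutive terms determine the rest), the sequence is periodic with period 40.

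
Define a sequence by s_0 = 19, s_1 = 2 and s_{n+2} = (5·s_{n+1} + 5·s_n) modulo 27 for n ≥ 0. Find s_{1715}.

Listing terms: s_0 = 19, s_1 = 2, s_2 = 24, s_3 = 22, s_4 = 14, s_5 = 18, s_6 = 25, s_7 = 26, s_8 = 12, s_9 = 1, s_{10} = 11, s_{11} = 6, s_{12} = 4, s_{13} = 23, s_{14} = 0, s_{15} = 7, s_{16} = 8, s_{17} = 21, s_{18} = 10, s_{19} = 20, s_{20} = 15, s_{21} = 13, s_{22} = 5, s_{23} = 9, s_{24} = 16, s_{25} = 17, s_{26} = 3, s_{27} = 19, s_{28} = 2.
The sequence repeats with period 27.
(1715 - 0) mod 27 = 14, so s_{1715} = s_{14} = 0.

0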